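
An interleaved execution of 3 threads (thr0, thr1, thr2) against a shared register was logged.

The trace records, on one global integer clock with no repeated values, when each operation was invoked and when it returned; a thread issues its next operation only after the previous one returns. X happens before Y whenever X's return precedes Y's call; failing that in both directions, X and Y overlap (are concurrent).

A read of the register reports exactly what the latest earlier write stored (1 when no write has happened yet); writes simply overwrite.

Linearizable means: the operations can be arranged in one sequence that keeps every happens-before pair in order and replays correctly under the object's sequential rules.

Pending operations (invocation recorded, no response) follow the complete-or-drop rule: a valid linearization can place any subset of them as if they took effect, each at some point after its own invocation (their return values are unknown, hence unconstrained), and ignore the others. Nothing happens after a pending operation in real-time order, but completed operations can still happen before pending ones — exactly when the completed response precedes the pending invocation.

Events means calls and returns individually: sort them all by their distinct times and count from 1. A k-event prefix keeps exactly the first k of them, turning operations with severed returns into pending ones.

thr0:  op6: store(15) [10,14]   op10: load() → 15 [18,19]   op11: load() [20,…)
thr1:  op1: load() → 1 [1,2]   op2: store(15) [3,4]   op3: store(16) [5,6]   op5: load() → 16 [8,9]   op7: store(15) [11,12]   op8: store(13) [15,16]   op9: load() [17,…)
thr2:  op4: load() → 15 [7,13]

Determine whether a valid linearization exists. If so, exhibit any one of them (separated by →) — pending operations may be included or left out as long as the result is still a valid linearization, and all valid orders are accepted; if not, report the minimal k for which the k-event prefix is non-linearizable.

prefix check: 1..18 passes, 1..19 fails once op10's time-19 response joins
real-time-consistent orders of the 9 completed operations: 8 — all fail the register replay
every completion of the 1 pending operation (op9) was checked; none linearizes
for example op1, op2, op3, op4, op5, op6, op7, op8, op10 (pending dropped) fails at step 4: op4 load() → 15 is not legal there
for example op1, op2, op3, op4, op5, op7, op6, op8, op10 (pending dropped) fails at step 4: op4 load() → 15 is not legal there

not linearizable — minimal violating prefix: 19 events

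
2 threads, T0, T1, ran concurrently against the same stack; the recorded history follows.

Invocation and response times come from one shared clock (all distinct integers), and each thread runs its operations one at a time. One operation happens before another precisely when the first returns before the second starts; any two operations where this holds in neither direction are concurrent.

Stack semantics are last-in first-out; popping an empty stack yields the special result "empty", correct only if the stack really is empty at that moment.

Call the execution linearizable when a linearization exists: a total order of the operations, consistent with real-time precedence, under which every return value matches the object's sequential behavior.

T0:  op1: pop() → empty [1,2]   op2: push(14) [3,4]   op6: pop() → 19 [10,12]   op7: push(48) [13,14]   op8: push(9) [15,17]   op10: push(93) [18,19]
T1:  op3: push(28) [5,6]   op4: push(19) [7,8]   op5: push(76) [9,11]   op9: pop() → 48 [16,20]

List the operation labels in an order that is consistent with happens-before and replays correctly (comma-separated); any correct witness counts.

after step 1 (op1 pop() → empty): stack <>
after step 2 (op2 push(14)): stack <14>
after step 3 (op3 push(28)): stack <14,28>
after step 4 (op4 push(19)): stack <14,28,19>
after step 5 (op6 pop() → 19): stack <14,28>
after step 6 (op5 push(76)): stack <14,28,76>
after step 7 (op7 push(48)): stack <14,28,76,48>
after step 8 (op9 pop() → 48): stack <14,28,76>
after step 9 (op8 push(9)): stack <14,28,76,9>
after step 10 (op10 push(93)): stack <14,28,76,9,93>

op1, op2, op3, op4, op6, op5, op7, op9, op8, op10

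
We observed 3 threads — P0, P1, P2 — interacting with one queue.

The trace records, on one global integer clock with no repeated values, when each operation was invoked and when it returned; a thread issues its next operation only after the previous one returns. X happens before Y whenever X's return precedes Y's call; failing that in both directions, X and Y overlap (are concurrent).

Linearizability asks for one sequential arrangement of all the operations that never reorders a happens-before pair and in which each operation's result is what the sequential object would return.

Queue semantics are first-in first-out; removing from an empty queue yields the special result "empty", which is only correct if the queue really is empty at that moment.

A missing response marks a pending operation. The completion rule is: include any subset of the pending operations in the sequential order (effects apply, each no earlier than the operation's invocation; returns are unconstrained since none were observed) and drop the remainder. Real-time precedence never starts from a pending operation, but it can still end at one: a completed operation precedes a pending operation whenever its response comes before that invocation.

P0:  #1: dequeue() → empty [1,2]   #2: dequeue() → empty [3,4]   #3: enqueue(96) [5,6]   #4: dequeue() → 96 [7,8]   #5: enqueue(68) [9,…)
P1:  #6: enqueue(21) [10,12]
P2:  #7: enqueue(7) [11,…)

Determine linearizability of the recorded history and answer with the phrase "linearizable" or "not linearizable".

one valid linearization: #1, #2, #3, #4, #5, #6
after step 1 (#1 dequeue() → empty): queue <>
after step 2 (#2 dequeue() → empty): queue <>
after step 3 (#3 enqueue(96)): queue <96>
after step 4 (#4 dequeue() → 96): queue <>
after step 5 (#5 enqueue(68) (pending, included)): queue <68>
after step 6 (#6 enqueue(21)): queue <68,21>

linearizable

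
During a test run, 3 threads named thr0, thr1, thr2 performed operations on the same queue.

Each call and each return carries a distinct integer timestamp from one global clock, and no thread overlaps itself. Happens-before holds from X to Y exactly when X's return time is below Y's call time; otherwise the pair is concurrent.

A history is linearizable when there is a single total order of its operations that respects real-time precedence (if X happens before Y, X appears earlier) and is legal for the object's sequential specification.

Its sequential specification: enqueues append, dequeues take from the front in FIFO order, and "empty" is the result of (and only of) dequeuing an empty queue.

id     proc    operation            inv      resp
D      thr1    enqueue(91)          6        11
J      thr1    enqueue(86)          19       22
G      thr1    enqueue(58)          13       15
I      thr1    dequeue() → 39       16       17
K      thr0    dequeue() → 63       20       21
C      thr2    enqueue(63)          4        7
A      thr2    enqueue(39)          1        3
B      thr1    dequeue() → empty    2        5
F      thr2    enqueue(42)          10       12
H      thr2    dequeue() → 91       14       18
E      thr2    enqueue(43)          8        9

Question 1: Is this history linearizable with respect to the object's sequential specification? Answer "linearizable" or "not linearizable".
witness order: B, A, D, C, E, F, G, I, H, J, K
1. B dequeue() → empty, leaving queue <>
2. A enqueue(39), leaving queue <39>
3. D enqueue(91), leaving queue <39,91>
4. C enqueue(63), leaving queue <39,91,63>
5. E enqueue(43), leaving queue <39,91,63,43>
6. F enqueue(42), leaving queue <39,91,63,43,42>
7. G enqueue(58), leaving queue <39,91,63,43,42,58>
8. I dequeue() → 39, leaving queue <91,63,43,42,58>
9. H dequeue() → 91, leaving queue <63,43,42,58>
10. J enqueue(86), leaving queue <63,43,42,58,86>
11. K dequeue() → 63, leaving queue <43,42,58,86>

linearizable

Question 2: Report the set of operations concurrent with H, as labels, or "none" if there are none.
concurrent with H ([14,18]): every op whose interval crosses 14..18
A [1,3]: before
B [2,5]: before
C [4,7]: before
D [6,11]: before
E [8,9]: before
F [10,12]: before
G [13,15]: concurrent
I [16,17]: concurrent
J [19,22]: after
K [20,21]: after

G, I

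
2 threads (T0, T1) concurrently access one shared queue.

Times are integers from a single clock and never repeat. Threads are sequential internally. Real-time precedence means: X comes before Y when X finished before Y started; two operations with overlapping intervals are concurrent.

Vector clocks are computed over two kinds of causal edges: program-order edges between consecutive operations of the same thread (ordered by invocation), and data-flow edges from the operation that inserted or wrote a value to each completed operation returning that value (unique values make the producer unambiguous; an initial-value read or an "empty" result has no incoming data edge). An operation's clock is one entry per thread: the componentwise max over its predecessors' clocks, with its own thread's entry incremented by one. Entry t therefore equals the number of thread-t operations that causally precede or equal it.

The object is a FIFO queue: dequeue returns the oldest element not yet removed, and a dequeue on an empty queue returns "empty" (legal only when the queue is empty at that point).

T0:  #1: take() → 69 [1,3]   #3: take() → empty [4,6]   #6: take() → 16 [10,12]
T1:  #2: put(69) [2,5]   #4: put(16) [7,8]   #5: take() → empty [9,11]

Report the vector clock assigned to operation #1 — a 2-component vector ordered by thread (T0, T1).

(1, 1)

#2 (invocation 2): nothing precedes it; T1's component alone gives (0, 1)
VC(#4, invoked at 7): max of VC(#2)=(0, 1), then +1 on thread T1 → (0, 2)
VC(#1, invoked at 1): max of VC(#2)=(0, 1), then +1 on thread T0 → (1, 1)
VC(#5, invoked at 9): max of VC(#4)=(0, 2), then +1 on thread T1 → (0, 3)
VC(#3, invoked at 4): max of VC(#1)=(1, 1), then +1 on thread T0 → (2, 1)
VC(#6, invoked at 10): max of VC(#3)=(2, 1), VC(#4)=(0, 2), then +1 on thread T0 → (3, 2)
target: VC(#1) = (1, 1)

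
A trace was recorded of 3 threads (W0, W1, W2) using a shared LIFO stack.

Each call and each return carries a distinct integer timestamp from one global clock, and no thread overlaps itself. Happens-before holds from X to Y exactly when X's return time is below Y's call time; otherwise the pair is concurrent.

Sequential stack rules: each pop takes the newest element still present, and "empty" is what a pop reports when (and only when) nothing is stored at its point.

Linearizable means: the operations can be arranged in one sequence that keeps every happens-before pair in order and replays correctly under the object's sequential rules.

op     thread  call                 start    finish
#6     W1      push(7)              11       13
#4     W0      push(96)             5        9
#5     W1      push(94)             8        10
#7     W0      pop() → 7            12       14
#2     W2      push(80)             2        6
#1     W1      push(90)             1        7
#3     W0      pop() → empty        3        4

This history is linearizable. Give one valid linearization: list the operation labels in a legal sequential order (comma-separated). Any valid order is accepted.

1. #3 pop() → empty, leaving stack <>
2. #1 push(90), leaving stack <90>
3. #2 push(80), leaving stack <90,80>
4. #4 push(96), leaving stack <90,80,96>
5. #5 push(94), leaving stack <90,80,96,94>
6. #6 push(7), leaving stack <90,80,96,94,7>
7. #7 pop() → 7, leaving stack <90,80,96,94>

#3, #1, #2, #4, #5, #6, #7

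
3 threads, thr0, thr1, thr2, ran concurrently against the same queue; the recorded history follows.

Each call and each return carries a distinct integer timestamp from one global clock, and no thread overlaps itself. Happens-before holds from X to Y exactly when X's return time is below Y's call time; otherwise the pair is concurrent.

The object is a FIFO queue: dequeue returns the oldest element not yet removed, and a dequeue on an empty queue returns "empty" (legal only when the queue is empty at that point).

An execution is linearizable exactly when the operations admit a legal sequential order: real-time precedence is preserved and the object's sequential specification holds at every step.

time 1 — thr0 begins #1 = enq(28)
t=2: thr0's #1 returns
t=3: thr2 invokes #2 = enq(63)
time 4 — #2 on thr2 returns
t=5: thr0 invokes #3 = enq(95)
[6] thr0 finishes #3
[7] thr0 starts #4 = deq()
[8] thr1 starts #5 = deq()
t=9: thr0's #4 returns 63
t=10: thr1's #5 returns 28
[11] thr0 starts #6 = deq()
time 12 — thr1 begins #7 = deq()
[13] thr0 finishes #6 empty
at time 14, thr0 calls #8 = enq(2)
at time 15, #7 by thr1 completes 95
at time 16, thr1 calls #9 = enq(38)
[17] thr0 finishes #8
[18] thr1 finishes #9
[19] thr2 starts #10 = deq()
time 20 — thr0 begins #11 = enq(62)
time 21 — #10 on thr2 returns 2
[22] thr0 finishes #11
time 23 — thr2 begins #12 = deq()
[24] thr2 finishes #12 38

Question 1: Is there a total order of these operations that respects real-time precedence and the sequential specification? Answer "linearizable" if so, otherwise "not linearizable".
one valid linearization: #1, #2, #3, #5, #4, #7, #6, #8, #9, #10, #11, #12
step 1: #1 enq(28) — queue <28>
step 2: #2 enq(63) — queue <28,63>
step 3: #3 enq(95) — queue <28,63,95>
step 4: #5 deq() → 28 — queue <63,95>
step 5: #4 deq() → 63 — queue <95>
step 6: #7 deq() → 95 — queue <>
step 7: #6 deq() → empty — queue <>
step 8: #8 enq(2) — queue <2>
step 9: #9 enq(38) — queue <2,38>
step 10: #10 deq() → 2 — queue <38>
step 11: #11 enq(62) — queue <38,62>
step 12: #12 deq() → 38 — queue <62>

linearizable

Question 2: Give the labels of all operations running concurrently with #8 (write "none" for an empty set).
concurrent with #8 ([14,17]): every op whose interval crosses 14..17
#1 [1,2]: before
#2 [3,4]: before
#3 [5,6]: before
#4 [7,9]: before
#5 [8,10]: before
#6 [11,13]: before
#7 [12,15]: concurrent
#9 [16,18]: concurrent
#10 [19,21]: after
#11 [20,22]: after
#12 [23,24]: after

#7, #9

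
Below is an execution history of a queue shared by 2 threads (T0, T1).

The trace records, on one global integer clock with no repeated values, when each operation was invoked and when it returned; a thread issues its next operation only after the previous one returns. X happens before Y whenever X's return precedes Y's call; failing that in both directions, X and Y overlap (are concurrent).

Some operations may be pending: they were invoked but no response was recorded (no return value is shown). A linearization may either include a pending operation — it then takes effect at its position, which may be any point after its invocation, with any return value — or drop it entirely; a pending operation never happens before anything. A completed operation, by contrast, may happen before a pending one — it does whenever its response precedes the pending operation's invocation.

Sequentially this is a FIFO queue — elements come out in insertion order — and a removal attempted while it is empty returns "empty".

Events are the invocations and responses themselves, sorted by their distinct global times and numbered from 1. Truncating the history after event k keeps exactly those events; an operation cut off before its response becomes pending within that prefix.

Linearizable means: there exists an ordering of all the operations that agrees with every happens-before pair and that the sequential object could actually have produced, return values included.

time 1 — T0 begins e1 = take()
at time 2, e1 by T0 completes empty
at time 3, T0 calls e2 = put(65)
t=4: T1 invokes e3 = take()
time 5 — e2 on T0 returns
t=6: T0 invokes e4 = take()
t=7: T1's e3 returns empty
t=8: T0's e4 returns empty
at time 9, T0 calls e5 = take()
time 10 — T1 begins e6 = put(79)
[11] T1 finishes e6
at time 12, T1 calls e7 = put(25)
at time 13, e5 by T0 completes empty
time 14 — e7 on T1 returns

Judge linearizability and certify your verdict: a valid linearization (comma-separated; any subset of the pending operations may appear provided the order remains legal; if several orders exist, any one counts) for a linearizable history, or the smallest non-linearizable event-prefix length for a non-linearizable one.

not linearizable — minimal violating prefix: 8 events

already the first 8 events (up to e4's response at time 8) admit no linearization; the first 7 still do
3 orders of the 4 completed queue ops respect real time; none is legal
take e1, e2, e3, e4: step 3 already fails, because e3 take() → empty cannot occur there
take e1, e2, e4, e3: step 3 already fails, because e4 take() → empty cannot occur there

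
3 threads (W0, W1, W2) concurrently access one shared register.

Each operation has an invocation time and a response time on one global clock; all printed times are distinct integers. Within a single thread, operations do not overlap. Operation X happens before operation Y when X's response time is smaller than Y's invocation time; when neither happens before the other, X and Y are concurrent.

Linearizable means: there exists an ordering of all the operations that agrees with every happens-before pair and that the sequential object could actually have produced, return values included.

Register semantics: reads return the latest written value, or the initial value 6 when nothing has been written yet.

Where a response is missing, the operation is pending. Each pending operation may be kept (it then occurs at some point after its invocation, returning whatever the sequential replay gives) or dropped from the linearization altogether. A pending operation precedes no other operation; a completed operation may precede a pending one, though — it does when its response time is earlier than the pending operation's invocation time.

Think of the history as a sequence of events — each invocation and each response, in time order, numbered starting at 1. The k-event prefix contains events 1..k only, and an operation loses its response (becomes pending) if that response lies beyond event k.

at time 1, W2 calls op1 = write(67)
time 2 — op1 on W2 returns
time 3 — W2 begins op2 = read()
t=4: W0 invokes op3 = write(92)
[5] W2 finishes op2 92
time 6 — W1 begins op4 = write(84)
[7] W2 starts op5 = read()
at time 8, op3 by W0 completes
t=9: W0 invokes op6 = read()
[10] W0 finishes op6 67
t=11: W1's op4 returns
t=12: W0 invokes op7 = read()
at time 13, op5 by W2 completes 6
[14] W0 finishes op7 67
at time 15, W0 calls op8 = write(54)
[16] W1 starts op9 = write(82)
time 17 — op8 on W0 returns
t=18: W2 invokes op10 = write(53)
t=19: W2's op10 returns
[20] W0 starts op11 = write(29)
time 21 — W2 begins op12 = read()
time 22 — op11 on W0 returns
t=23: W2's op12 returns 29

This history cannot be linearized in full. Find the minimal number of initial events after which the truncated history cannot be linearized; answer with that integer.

10

events 1..9 are linearizable; a witness order is op1, op3, op2:
step 1: op1 write(67) — value 67
step 2: op3 write(92) — value 92
step 3: op2 read() → 92 — value 92
with event 10 included (op6 responding at time 10), all real-time-consistent orders fail
every completion of the 2 pending operations (op4, op5) was checked; none linearizes
e.g. op1, op2, op3, op6 (pending dropped): illegal at step 2, since op2 read() → 92 cannot apply there
e.g. op1, op3, op2, op6 (pending dropped): illegal at step 4, since op6 read() → 67 cannot apply there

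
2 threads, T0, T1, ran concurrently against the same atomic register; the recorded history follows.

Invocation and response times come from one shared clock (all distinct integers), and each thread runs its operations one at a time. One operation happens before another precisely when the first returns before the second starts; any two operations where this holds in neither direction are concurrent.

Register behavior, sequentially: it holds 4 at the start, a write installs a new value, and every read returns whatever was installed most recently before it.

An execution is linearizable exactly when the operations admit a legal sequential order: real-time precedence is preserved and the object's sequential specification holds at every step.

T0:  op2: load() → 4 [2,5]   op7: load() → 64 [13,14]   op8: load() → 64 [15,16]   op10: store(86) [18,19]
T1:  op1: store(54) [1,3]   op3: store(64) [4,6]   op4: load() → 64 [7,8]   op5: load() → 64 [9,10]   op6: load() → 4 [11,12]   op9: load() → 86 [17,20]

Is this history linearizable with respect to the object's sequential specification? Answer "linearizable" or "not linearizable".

not linearizable

cut after 11 events: linearizable; cut after 12 events (op6 responds, time 12): not linearizable
all 3 real-time-respecting orders fail — 6 completed atomic register operations, no legal replay
sample order op1, op2, op3, op4, op5, op6 stalls at step 2 — op2 load() → 4 has no legal effect
sample order op1, op3, op2, op4, op5, op6 stalls at step 3 — op2 load() → 4 has no legal effect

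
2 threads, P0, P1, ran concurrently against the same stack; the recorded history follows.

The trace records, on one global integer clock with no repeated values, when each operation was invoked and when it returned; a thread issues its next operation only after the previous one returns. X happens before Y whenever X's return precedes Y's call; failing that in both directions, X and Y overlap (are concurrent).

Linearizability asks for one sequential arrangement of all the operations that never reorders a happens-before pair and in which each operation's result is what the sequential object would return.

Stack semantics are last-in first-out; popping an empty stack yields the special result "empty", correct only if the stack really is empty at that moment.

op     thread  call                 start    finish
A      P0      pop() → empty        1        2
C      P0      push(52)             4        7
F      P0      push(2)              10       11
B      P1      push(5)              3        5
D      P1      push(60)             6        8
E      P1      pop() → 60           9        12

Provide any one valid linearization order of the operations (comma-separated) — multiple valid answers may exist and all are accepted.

step 1: A pop() → empty — stack <>
step 2: B push(5) — stack <5>
step 3: C push(52) — stack <5,52>
step 4: D push(60) — stack <5,52,60>
step 5: E pop() → 60 — stack <5,52>
step 6: F push(2) — stack <5,52,2>

A, B, C, D, E, F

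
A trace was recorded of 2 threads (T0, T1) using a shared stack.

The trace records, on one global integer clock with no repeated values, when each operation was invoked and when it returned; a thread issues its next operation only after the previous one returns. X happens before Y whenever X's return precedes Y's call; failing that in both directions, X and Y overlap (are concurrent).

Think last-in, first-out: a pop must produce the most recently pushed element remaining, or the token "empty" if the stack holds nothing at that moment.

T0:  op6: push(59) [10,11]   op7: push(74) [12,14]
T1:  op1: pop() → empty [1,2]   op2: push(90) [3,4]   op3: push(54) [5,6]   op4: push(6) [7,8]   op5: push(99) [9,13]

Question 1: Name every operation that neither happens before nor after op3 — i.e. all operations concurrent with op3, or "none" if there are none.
op3 spans [5,6]: anything still running between times 5 and 6 counts as concurrent
op1 [1,2]: before
op2 [3,4]: before
op4 [7,8]: after
op5 [9,13]: after
op6 [10,11]: after
op7 [12,14]: after

none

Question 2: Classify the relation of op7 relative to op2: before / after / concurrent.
op7 spans [12,14], op2 spans [3,4]
resp(op2)=4 < inv(op7)=12

after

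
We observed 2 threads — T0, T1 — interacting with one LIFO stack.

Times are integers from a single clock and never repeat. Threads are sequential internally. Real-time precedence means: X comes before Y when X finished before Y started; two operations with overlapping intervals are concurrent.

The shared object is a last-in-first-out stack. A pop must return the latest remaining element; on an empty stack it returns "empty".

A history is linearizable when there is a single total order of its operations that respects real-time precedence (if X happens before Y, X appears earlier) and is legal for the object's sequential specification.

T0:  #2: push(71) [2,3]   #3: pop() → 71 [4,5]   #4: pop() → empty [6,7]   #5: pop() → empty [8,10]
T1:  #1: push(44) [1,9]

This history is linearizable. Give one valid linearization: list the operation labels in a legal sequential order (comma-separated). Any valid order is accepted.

#2, #3, #4, #5, #1

1. #2 push(71), leaving stack <71>
2. #3 pop() → 71, leaving stack <>
3. #4 pop() → empty, leaving stack <>
4. #5 pop() → empty, leaving stack <>
5. #1 push(44), leaving stack <44>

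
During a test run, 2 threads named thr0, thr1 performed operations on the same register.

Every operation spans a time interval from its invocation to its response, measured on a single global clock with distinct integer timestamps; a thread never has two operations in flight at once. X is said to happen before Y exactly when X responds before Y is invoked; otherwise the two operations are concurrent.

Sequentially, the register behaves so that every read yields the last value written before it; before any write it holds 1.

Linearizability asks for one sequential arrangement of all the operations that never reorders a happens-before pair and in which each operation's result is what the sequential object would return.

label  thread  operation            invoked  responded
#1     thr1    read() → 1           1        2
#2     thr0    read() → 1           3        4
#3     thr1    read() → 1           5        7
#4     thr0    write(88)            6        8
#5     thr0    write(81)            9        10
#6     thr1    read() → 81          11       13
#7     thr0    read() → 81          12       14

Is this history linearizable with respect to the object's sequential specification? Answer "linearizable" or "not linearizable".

linearizable

one valid linearization: #1, #2, #3, #4, #5, #6, #7
1. #1 read() → 1, leaving value 1
2. #2 read() → 1, leaving value 1
3. #3 read() → 1, leaving value 1
4. #4 write(88), leaving value 88
5. #5 write(81), leaving value 81
6. #6 read() → 81, leaving value 81
7. #7 read() → 81, leaving value 81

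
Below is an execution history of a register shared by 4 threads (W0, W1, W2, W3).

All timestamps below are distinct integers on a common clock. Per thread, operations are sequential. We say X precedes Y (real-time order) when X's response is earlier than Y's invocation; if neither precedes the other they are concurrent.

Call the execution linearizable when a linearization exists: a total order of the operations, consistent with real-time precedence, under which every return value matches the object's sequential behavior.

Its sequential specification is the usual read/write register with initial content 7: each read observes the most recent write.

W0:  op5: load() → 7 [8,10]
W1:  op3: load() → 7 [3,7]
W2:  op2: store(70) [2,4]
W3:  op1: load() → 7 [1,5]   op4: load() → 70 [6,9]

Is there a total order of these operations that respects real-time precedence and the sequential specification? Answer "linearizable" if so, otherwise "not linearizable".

not linearizable

cut after 9 events: linearizable; cut after 10 events (op5 responds, time 10): not linearizable
5 completed operations, 14 real-time-consistent orders — every register replay fails
for example op1, op2, op3, op4, op5 fails at step 3: op3 load() → 7 is not legal there
for example op1, op2, op3, op5, op4 fails at step 3: op3 load() → 7 is not legal there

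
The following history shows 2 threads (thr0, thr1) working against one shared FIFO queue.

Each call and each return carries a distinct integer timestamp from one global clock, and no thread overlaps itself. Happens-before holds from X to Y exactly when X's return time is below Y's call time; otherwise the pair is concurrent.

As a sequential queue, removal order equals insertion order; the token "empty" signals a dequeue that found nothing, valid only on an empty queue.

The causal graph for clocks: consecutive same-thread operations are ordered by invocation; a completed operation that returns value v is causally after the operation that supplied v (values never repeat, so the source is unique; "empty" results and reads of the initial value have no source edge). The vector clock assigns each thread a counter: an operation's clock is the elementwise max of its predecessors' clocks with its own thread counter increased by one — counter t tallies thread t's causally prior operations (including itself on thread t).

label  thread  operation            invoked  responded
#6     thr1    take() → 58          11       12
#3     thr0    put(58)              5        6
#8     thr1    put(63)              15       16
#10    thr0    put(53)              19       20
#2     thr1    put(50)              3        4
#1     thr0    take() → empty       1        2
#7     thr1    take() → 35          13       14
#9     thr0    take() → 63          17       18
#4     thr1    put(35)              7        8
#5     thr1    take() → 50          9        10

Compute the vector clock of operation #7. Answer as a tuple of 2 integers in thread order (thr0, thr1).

invoked at 3, #2 has no predecessors; its own thr1 bump gives (0, 1)
invoked at 1, #1 has no predecessors; its own thr0 bump gives (1, 0)
#4, invoked 7, takes VC(#2)=(0, 1) under max, adds 1 for thr1 → (0, 2)
#3, invoked 5, takes VC(#1)=(1, 0) under max, adds 1 for thr0 → (2, 0)
#5, invoked 9, takes VC(#2)=(0, 1), VC(#4)=(0, 2) under max, adds 1 for thr1 → (0, 3)
#6, invoked 11, takes VC(#3)=(2, 0), VC(#5)=(0, 3) under max, adds 1 for thr1 → (2, 4)
#7, invoked 13, takes VC(#4)=(0, 2), VC(#6)=(2, 4) under max, adds 1 for thr1 → (2, 5)
#8, invoked 15, takes VC(#7)=(2, 5) under max, adds 1 for thr1 → (2, 6)
#9, invoked 17, takes VC(#3)=(2, 0), VC(#8)=(2, 6) under max, adds 1 for thr0 → (3, 6)
#10, invoked 19, takes VC(#9)=(3, 6) under max, adds 1 for thr0 → (4, 6)
target: VC(#7) = (2, 5)

(2, 5)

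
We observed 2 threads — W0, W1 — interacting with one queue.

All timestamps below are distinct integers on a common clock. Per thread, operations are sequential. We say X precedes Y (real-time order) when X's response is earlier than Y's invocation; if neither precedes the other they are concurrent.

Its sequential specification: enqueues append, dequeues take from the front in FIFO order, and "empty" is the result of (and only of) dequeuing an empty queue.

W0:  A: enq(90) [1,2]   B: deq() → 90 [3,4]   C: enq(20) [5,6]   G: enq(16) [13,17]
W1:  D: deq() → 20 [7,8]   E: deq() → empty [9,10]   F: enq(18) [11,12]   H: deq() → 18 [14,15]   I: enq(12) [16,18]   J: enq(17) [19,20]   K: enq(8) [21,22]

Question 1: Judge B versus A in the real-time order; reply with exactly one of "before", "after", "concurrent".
B spans [3,4], A spans [1,2]
resp(A)=2 < inv(B)=3

after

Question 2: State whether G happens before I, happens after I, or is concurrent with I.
G spans [13,17], I spans [16,18]
the intervals overlap in both directions

concurrent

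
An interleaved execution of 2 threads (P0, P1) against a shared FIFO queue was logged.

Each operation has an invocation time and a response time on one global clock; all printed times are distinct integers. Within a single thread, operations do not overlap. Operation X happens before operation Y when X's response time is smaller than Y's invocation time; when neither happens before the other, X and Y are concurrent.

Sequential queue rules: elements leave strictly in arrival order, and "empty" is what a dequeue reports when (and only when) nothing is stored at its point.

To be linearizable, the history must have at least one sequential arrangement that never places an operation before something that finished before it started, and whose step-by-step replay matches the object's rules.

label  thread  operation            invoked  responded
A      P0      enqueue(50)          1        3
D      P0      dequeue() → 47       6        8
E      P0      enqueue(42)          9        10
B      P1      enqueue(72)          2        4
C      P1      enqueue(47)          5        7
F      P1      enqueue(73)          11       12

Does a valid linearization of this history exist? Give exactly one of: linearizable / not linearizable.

not linearizable

already the first 8 events (up to D's response at time 8) admit no linearization; the first 7 still do
no legal order exists: 4 real-time-consistent candidates over 4 completed FIFO queue operations, all rejected
one such order, A, B, C, D, breaks at step 4 where D dequeue() → 47 is illegal
one such order, A, B, D, C, breaks at step 3 where D dequeue() → 47 is illegal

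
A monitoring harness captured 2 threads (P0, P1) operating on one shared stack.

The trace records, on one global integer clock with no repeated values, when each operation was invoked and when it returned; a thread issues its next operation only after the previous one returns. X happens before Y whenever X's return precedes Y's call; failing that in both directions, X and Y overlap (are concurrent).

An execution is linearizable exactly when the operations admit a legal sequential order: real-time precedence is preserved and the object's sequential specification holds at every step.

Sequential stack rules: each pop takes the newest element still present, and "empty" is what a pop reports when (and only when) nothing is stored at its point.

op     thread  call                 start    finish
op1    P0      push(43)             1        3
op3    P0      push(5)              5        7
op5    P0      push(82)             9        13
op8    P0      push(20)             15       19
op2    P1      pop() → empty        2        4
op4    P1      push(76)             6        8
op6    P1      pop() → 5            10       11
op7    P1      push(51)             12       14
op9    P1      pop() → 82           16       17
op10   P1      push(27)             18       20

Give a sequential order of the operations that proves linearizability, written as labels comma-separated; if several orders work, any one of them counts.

1. op2 pop() → empty, leaving stack <>
2. op1 push(43), leaving stack <43>
3. op4 push(76), leaving stack <43,76>
4. op3 push(5), leaving stack <43,76,5>
5. op6 pop() → 5, leaving stack <43,76>
6. op7 push(51), leaving stack <43,76,51>
7. op5 push(82), leaving stack <43,76,51,82>
8. op9 pop() → 82, leaving stack <43,76,51>
9. op8 push(20), leaving stack <43,76,51,20>
10. op10 push(27), leaving stack <43,76,51,20,27>

op2, op1, op4, op3, op6, op7, op5, op9, op8, op10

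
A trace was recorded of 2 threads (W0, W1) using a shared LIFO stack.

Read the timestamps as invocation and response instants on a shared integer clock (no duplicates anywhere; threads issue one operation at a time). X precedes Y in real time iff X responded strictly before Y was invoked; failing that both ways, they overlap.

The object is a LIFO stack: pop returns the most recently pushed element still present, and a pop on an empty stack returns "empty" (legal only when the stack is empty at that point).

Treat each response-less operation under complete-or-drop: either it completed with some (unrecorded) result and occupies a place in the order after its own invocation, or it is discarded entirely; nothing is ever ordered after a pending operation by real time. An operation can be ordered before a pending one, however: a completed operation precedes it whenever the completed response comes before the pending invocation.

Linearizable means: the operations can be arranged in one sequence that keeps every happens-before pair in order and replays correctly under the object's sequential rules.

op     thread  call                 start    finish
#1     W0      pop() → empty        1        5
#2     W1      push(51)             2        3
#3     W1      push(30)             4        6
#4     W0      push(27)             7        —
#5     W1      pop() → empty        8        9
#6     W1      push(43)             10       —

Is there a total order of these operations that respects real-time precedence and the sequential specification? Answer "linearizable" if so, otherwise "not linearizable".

not linearizable

already the first 9 events (up to #5's response at time 9) admit no linearization; the first 8 still do
all 3 real-time-respecting orders fail — 4 completed LIFO stack operations, no legal replay
including or dropping the 1 pending operation (#4) in any combination fails
e.g. #1, #2, #3, #5 (pending dropped): illegal at step 4, since #5 pop() → empty cannot apply there
e.g. #2, #1, #3, #5 (pending dropped): illegal at step 2, since #1 pop() → empty cannot apply there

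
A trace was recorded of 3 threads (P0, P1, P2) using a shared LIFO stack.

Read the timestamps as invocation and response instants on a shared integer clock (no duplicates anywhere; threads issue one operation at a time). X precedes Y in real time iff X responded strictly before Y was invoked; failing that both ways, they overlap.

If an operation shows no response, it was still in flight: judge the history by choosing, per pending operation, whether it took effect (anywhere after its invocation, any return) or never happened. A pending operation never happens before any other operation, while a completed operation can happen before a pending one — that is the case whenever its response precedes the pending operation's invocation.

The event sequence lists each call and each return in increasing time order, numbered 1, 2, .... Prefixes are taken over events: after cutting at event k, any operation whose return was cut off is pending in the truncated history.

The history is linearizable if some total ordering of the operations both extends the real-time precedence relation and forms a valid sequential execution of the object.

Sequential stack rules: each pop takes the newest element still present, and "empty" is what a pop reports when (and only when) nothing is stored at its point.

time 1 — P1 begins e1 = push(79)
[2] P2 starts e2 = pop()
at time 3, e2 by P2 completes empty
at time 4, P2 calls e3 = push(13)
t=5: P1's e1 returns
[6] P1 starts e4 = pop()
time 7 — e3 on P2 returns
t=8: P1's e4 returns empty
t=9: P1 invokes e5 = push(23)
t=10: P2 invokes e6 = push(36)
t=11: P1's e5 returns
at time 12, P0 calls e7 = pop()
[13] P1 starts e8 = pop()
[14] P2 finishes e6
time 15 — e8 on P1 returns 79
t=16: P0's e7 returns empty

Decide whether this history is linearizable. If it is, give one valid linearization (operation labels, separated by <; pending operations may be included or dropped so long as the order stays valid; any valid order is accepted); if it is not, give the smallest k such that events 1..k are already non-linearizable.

not linearizable — minimal violating prefix: 8 events

the violation lands at event 8, e4's response at time 8: events 1..7 linearize, events 1..8 do not
every one of the 5 real-time-consistent orders over 4 completed LIFO stack ops fails the sequential spec
take e1, e2, e3, e4: step 2 already fails, because e2 pop() → empty cannot occur there
take e1, e2, e4, e3: step 2 already fails, because e2 pop() → empty cannot occur there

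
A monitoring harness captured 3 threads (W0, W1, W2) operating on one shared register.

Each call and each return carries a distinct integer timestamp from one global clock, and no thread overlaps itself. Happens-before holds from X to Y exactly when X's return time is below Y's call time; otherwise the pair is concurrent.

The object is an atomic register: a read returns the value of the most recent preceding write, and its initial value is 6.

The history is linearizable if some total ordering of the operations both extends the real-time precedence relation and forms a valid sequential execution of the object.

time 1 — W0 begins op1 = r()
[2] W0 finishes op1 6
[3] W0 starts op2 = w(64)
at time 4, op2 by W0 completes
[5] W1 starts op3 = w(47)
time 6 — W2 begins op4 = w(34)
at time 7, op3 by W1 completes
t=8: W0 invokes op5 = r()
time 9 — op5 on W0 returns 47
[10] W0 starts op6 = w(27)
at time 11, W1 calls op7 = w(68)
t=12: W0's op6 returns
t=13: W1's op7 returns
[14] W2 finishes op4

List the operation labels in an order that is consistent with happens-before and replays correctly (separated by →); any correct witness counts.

op1 → op2 → op3 → op5 → op4 → op6 → op7

step 1: op1 r() → 6 — value 6
step 2: op2 w(64) — value 64
step 3: op3 w(47) — value 47
step 4: op5 r() → 47 — value 47
step 5: op4 w(34) — value 34
step 6: op6 w(27) — value 27
step 7: op7 w(68) — value 68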